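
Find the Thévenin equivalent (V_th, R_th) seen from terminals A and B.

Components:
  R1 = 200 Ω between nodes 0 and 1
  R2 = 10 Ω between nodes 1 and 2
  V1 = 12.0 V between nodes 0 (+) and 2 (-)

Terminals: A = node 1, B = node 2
Step 1 — V_th is the open-circuit voltage V_A - V_B (nothing connected across the terminals).
Nodal analysis, taking node 2 as the 0 V reference.
Source V1 fixes V_0 = 12 V.
KCL at each unknown node (sum of currents leaving = 0; resistances in Ω):
  Node 1: (V_1 - 12)/200 + (V_1 - 0)/10 = 0
Collecting terms: 0.105 × V_1 = 0.06  =>  V_1 = 0.5714 V
V_th = V_1 - V_2 = 0.5714 - 0 = 0.5714 V
Step 2 — R_th: zero the source — replace V1 by a short circuit (node 2 merges into node 0) — and find the resistance seen between A (node 1) and B (node 0).
Reduce the network between node 1 (A) and node 0 (B) by series/parallel combination:
  Rp1 = R1 ‖ R2 (parallel, both between nodes 0 and 1) = 1/(1/200 + 1/10) = 9.524 Ω
R_th = 9.524 Ω

Final answer: V_th = 0.5714 V, R_th = 9.524 Ω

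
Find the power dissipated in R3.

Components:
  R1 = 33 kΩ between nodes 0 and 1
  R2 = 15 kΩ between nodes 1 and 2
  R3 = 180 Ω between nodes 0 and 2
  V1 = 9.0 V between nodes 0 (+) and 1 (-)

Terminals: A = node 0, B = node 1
Nodal analysis, taking node 1 as the 0 V reference.
Source V1 fixes V_0 = 9 V.
KCL at each unknown node (sum of currents leaving = 0; resistances in Ω):
  Node 2: (V_2 - 0)/15000 + (V_2 - 9)/180 = 0
Collecting terms: 0.005622 × V_2 = 0.05  =>  V_2 = 8.893 V
I_R3 = (V_0 - V_2)/R3 = (9 - 8.893)/180 = 0.0005929 A
P_R3 = I_R3² × R3 = (0.0005929)² × 180 = 0.00006327 W

Final answer: 6.327e-05 W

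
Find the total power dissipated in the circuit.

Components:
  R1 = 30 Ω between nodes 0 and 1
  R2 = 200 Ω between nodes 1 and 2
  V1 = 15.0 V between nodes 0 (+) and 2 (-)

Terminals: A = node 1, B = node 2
Nodal analysis, taking node 2 as the 0 V reference.
Source V1 fixes V_0 = 15 V.
KCL at each unknown node (sum of currents leaving = 0; resistances in Ω):
  Node 1: (V_1 - 15)/30 + (V_1 - 0)/200 = 0
Collecting terms: 0.03833 × V_1 = 0.5  =>  V_1 = 13.04 V
Power in each resistor, P = (ΔV)²/R:
  P_R1 = (15 - 13.04)²/30 = 0.1276 W
  P_R2 = (13.04 - 0)²/200 = 0.8507 W
P_total = P_R1 + P_R2 = 0.9783 W

Final answer: 0.9783 W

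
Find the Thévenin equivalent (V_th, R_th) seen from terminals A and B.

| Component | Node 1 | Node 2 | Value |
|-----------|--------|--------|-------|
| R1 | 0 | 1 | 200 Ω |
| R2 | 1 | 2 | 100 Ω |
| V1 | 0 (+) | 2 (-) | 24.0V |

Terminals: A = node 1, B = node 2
Step 1 — V_th is the open-circuit voltage V_A - V_B (nothing connected across the terminals).
Nodal analysis, taking node 2 as the 0 V reference.
Source V1 fixes V_0 = 24 V.
KCL at each unknown node (sum of currents leaving = 0; resistances in Ω):
  Node 1: (V_1 - 24)/200 + (V_1 - 0)/100 = 0
Collecting terms: 0.015 × V_1 = 0.12  =>  V_1 = 8 V
V_th = V_1 - V_2 = 8 - 0 = 8 V
Step 2 — R_th: zero the source — replace V1 by a short circuit (node 2 merges into node 0) — and find the resistance seen between A (node 1) and B (node 0).
Reduce the network between node 1 (A) and node 0 (B) by series/parallel combination:
  Rp1 = R1 ‖ R2 (parallel, both between nodes 0 and 1) = 1/(1/200 + 1/100) = 66.67 Ω
R_th = 66.67 Ω

Final answer: V_th = 8 V, R_th = 66.67 Ω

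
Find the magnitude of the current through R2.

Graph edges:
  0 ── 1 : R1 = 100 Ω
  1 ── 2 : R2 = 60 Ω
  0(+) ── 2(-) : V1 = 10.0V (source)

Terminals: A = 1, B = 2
Nodal analysis, taking node 2 as the 0 V reference.
Source V1 fixes V_0 = 10 V.
KCL at each unknown node (sum of currents leaving = 0; resistances in Ω):
  Node 1: (V_1 - 10)/100 + (V_1 - 0)/60 = 0
Collecting terms: 0.02667 × V_1 = 0.1  =>  V_1 = 3.75 V
I_R2 = (V_1 - V_2)/R2 = (3.75 - 0)/60 = 0.0625 A
|I_R2| = 0.0625 A

Final answer: |I_R2| = 0.0625 A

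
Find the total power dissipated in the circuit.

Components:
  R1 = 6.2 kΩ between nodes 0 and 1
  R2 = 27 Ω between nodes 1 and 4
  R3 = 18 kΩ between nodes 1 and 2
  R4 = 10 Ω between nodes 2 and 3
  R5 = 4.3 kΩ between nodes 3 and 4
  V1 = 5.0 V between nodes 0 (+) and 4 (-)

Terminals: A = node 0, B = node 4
Nodal analysis, taking node 4 as the 0 V reference.
Source V1 fixes V_0 = 5 V.
KCL at each unknown node (sum of currents leaving = 0; resistances in Ω):
  Node 1: (V_1 - 5)/6200 + (V_1 - 0)/27 + (V_1 - V_2)/18000 = 0
  Node 2: (V_2 - V_1)/18000 + (V_2 - V_3)/10 = 0
  Node 3: (V_3 - V_2)/10 + (V_3 - 0)/4300 = 0
Collecting terms (coefficients in siemens):
  0.03725·V_1 - 0.00005556·V_2 = 0.0008065
  0.1001·V_2 - 0.00005556·V_1 - 0.1·V_3 = 0
  0.1002·V_3 - 0.1·V_2 = 0
Solving these 3 simultaneous equations (Gaussian elimination) gives:
  V_1 = 0.02165 V, V_2 = 0.004183 V, V_3 = 0.004174 V
Power in each resistor, P = (ΔV)²/R:
  P_R1 = (5 - 0.02165)²/6200 = 0.003997 W
  P_R2 = (0.02165 - 0)²/27 = 0.00001737 W
  P_R3 = (0.02165 - 0.004183)²/18000 = 0.00000001696 W
  P_R4 = (0.004183 - 0.004174)²/10 = 0.00000000000942 W
  P_R5 = (0.004174 - 0)²/4300 = 0.000000004051 W
P_total = P_R1 + P_R2 + P_R3 + P_R4 + P_R5 = 0.004015 W

Final answer: 0.004015 W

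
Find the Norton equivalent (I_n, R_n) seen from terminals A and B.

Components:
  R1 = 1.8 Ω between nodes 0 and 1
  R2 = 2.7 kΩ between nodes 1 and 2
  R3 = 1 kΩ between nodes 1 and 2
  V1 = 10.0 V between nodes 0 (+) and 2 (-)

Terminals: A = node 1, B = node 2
Find the Thévenin equivalent first; then I_n = V_th/R_th and R_n = R_th.
Step 1 — V_th is the open-circuit voltage V_A - V_B (nothing connected across the terminals).
Nodal analysis, taking node 2 as the 0 V reference.
Source V1 fixes V_0 = 10 V.
KCL at each unknown node (sum of currents leaving = 0; resistances in Ω):
  Node 1: (V_1 - 10)/1.8 + (V_1 - 0)/2700 + (V_1 - 0)/1000 = 0
Collecting terms: 0.5569 × V_1 = 5.556  =>  V_1 = 9.975 V
V_th = V_1 - V_2 = 9.975 - 0 = 9.975 V
Step 2 — R_th: zero the source — replace V1 by a short circuit (node 2 merges into node 0) — and find the resistance seen between A (node 1) and B (node 0).
Reduce the network between node 1 (A) and node 0 (B) by series/parallel combination:
  Rp1 = R1 ‖ R2 ‖ R3 (parallel, all between nodes 0 and 1) = 1/(1/1.8 + 1/2700 + 1/1000) = 1.796 Ω
R_th = 1.796 Ω
I_n = V_th/R_th = 9.975/1.796 = 5.556 A, and R_n = R_th = 1.796 Ω

Final answer: I_n = 5.556 A, R_n = 1.796 Ω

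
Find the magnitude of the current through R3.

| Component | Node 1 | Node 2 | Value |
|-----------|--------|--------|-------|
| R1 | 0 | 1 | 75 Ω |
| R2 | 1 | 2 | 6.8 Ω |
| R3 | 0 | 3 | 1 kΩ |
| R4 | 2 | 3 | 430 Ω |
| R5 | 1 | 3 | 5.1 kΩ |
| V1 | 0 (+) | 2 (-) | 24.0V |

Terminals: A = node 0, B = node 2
Nodal analysis, taking node 2 as the 0 V reference.
Source V1 fixes V_0 = 24 V.
KCL at each unknown node (sum of currents leaving = 0; resistances in Ω):
  Node 1: (V_1 - 24)/75 + (V_1 - 0)/6.8 + (V_1 - V_3)/5100 = 0
  Node 3: (V_3 - 24)/1000 + (V_3 - 0)/430 + (V_3 - V_1)/5100 = 0
Collecting terms (coefficients in siemens):
  0.1606·V_1 - 0.0001961·V_3 = 0.32
  0.003522·V_3 - 0.0001961·V_1 = 0.024
Determinant D = (0.1606)(0.003522) - (-0.0001961)(-0.0001961) = 0.0005655
V_1 = [(0.32)(0.003522) - (-0.0001961)(0.024)]/D = 2.001 V
V_3 = [(0.1606)(0.024) - (0.32)(-0.0001961)]/D = 6.926 V
I_R3 = (V_0 - V_3)/R3 = (24 - 6.926)/1000 = 0.01707 A
|I_R3| = 0.01707 A

Final answer: |I_R3| = 0.01707 A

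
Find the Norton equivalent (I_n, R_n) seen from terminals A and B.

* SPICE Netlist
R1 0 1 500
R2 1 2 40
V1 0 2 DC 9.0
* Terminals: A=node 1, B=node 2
Find the Thévenin equivalent first; then I_n = V_th/R_th and R_n = R_th.
Step 1 — V_th is the open-circuit voltage V_A - V_B (nothing connected across the terminals).
Nodal analysis, taking node 2 as the 0 V reference.
Source V1 fixes V_0 = 9 V.
KCL at each unknown node (sum of currents leaving = 0; resistances in Ω):
  Node 1: (V_1 - 9)/500 + (V_1 - 0)/40 = 0
Collecting terms: 0.027 × V_1 = 0.018  =>  V_1 = 0.6667 V
V_th = V_1 - V_2 = 0.6667 - 0 = 0.6667 V
Step 2 — R_th: zero the source — replace V1 by a short circuit (node 2 merges into node 0) — and find the resistance seen between A (node 1) and B (node 0).
Reduce the network between node 1 (A) and node 0 (B) by series/parallel combination:
  Rp1 = R1 ‖ R2 (parallel, both between nodes 0 and 1) = 1/(1/500 + 1/40) = 37.04 Ω
R_th = 37.04 Ω
I_n = V_th/R_th = 0.6667/37.04 = 0.018 A, and R_n = R_th = 37.04 Ω

Final answer: I_n = 0.018 A, R_n = 37.04 Ω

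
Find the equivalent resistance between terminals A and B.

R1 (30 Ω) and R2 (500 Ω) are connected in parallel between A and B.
Reduce the network between node 0 (A) and node 1 (B) by series/parallel combination:
  Rp1 = R1 ‖ R2 (parallel, both between nodes 0 and 1) = 1/(1/30 + 1/500) = 28.3 Ω
R_eq = 28.3 Ω

Final answer: 28.3 Ω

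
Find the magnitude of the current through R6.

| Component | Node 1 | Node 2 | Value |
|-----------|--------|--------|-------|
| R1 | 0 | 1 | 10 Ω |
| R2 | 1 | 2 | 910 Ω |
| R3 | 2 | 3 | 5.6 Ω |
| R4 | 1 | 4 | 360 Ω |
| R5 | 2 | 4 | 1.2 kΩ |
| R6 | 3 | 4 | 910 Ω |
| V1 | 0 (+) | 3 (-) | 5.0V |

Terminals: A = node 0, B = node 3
Nodal analysis, taking node 3 as the 0 V reference.
Source V1 fixes V_0 = 5 V.
KCL at each unknown node (sum of currents leaving = 0; resistances in Ω):
  Node 1: (V_1 - 5)/10 + (V_1 - V_2)/910 + (V_1 - V_4)/360 = 0
  Node 2: (V_2 - V_1)/910 + (V_2 - 0)/5.6 + (V_2 - V_4)/1200 = 0
  Node 4: (V_4 - V_1)/360 + (V_4 - V_2)/1200 + (V_4 - 0)/910 = 0
Collecting terms (coefficients in siemens):
  0.1039·V_1 - 0.001099·V_2 - 0.002778·V_4 = 0.5
  0.1805·V_2 - 0.001099·V_1 - 0.0008333·V_4 = 0
  0.00471·V_4 - 0.002778·V_1 - 0.0008333·V_2 = 0
Solving these 3 simultaneous equations (Gaussian elimination) gives:
  V_1 = 4.891 V, V_2 = 0.04313 V, V_4 = 2.892 V
I_R6 = (V_3 - V_4)/R6 = (0 - 2.892)/910 = -0.003178 A
|I_R6| = 0.003178 A

Final answer: |I_R6| = 0.003178 A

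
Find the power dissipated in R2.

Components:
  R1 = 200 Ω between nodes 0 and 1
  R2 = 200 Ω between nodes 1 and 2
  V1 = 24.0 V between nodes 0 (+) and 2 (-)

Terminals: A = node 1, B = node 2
Nodal analysis, taking node 2 as the 0 V reference.
Source V1 fixes V_0 = 24 V.
KCL at each unknown node (sum of currents leaving = 0; resistances in Ω):
  Node 1: (V_1 - 24)/200 + (V_1 - 0)/200 = 0
Collecting terms: 0.01 × V_1 = 0.12  =>  V_1 = 12 V
I_R2 = (V_1 - V_2)/R2 = (12 - 0)/200 = 0.06 A
P_R2 = I_R2² × R2 = (0.06)² × 200 = 0.72 W

Final answer: 0.72 W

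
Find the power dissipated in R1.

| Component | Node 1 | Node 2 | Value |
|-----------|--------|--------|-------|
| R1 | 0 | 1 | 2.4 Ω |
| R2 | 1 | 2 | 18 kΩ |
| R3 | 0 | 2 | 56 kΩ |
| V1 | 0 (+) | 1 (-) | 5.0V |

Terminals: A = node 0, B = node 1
Nodal analysis, taking node 1 as the 0 V reference.
Source V1 fixes V_0 = 5 V.
KCL at each unknown node (sum of currents leaving = 0; resistances in Ω):
  Node 2: (V_2 - 0)/18000 + (V_2 - 5)/56000 = 0
Collecting terms: 0.00007341 × V_2 = 0.00008929  =>  V_2 = 1.216 V
I_R1 = (V_0 - V_1)/R1 = (5 - 0)/2.4 = 2.083 A
P_R1 = I_R1² × R1 = (2.083)² × 2.4 = 10.42 W

Final answer: 10.42 W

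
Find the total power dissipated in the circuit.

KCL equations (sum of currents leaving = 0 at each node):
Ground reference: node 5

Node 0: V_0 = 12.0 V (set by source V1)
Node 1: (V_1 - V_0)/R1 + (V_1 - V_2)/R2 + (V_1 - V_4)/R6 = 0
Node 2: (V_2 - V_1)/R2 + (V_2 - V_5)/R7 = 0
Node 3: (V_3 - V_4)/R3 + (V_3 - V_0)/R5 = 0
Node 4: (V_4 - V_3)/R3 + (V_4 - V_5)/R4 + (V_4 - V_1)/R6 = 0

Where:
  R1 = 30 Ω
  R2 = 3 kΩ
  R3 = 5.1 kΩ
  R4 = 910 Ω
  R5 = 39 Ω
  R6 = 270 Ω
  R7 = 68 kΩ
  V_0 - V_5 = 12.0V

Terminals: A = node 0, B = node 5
Nodal analysis, taking node 5 as the 0 V reference.
Source V1 fixes V_0 = 12 V.
KCL at each unknown node (sum of currents leaving = 0; resistances in Ω):
  Node 1: (V_1 - 12)/30 + (V_1 - V_2)/3000 + (V_1 - V_4)/270 = 0
  Node 2: (V_2 - V_1)/3000 + (V_2 - 0)/68000 = 0
  Node 3: (V_3 - V_4)/5100 + (V_3 - 12)/39 = 0
  Node 4: (V_4 - V_3)/5100 + (V_4 - 0)/910 + (V_4 - V_1)/270 = 0
Collecting terms (coefficients in siemens):
  0.03737·V_1 - 0.0003333·V_2 - 0.003704·V_4 = 0.4
  0.000348·V_2 - 0.0003333·V_1 = 0
  0.02584·V_3 - 0.0001961·V_4 = 0.3077
  0.004999·V_4 - 0.003704·V_1 - 0.0001961·V_3 = 0
Solving these 4 simultaneous equations (Gaussian elimination) gives:
  V_1 = 11.71 V, V_2 = 11.22 V, V_3 = 11.98 V, V_4 = 9.146 V
Power in each resistor, P = (ΔV)²/R:
  P_R1 = (12 - 11.71)²/30 = 0.0028 W
  P_R2 = (11.71 - 11.22)²/3000 = 0.00008161 W
  P_R3 = (11.98 - 9.146)²/5100 = 0.001573 W
  P_R4 = (9.146 - 0)²/910 = 0.09193 W
  P_R5 = (12 - 11.98)²/39 = 0.00001203 W
  P_R6 = (11.71 - 9.146)²/270 = 0.02435 W
  P_R7 = (11.22 - 0)²/68000 = 0.00185 W
P_total = P_R1 + P_R2 + P_R3 + P_R4 + P_R5 + P_R6 + P_R7 = 0.1226 W

Final answer: 0.1226 W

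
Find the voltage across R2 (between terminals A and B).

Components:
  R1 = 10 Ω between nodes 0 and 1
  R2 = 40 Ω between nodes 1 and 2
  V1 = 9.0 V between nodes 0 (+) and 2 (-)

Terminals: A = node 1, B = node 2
R1 and R2 are in series across V1 (node 0 → node 1 → node 2), and the output A–B is taken across R2, so this is a voltage divider.
Series current: I = V1/(R1 + R2) = 9/(10 + 40) = 9/50 = 0.18 A
V_R2 = I × R2 = V1 × R2/(R1 + R2) = 9 × 40/50 = 7.2 V

Final answer: 7.2 V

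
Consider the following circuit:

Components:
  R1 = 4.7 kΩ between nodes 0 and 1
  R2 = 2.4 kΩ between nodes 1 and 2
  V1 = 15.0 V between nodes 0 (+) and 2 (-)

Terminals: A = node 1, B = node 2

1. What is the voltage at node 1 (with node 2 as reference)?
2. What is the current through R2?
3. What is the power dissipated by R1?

Nodal analysis, taking node 2 as the 0 V reference.
Source V1 fixes V_0 = 15 V.
KCL at each unknown node (sum of currents leaving = 0; resistances in Ω):
  Node 1: (V_1 - 15)/4700 + (V_1 - 0)/2400 = 0
Collecting terms: 0.0006294 × V_1 = 0.003191  =>  V_1 = 5.07 V
Part 1:
  Read off the nodal solution: V_1 = 5.07 V
Part 2:
  I_R2 = (V_1 - V_2)/R2 = (5.07 - 0)/2400 = 0.002113 A
  Magnitude: I_R2 = 0.002113 A
Part 3:
  I_R1 = (V_0 - V_1)/R1 = (15 - 5.07)/4700 = 0.002113 A
  P_R1 = I_R1² × R1 = (0.002113)² × 4700 = 0.02098 W

Final answers:
1. V_1 = 5.07 V
2. I_R2 = 0.002113 A
3. P_R1 = 0.02098 W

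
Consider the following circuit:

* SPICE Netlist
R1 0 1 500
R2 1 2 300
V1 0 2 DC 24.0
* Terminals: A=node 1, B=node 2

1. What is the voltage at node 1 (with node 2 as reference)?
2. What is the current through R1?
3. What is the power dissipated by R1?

Nodal analysis, taking node 2 as the 0 V reference.
Source V1 fixes V_0 = 24 V.
KCL at each unknown node (sum of currents leaving = 0; resistances in Ω):
  Node 1: (V_1 - 24)/500 + (V_1 - 0)/300 = 0
Collecting terms: 0.005333 × V_1 = 0.048  =>  V_1 = 9 V
Part 1:
  Read off the nodal solution: V_1 = 9 V
Part 2:
  I_R1 = (V_0 - V_1)/R1 = (24 - 9)/500 = 0.03 A
  Magnitude: I_R1 = 0.03 A
Part 3:
  I_R1 = (V_0 - V_1)/R1 = (24 - 9)/500 = 0.03 A
  P_R1 = I_R1² × R1 = (0.03)² × 500 = 0.45 W

Final answers:
1. V_1 = 9 V
2. I_R1 = 0.03 A
3. P_R1 = 0.45 W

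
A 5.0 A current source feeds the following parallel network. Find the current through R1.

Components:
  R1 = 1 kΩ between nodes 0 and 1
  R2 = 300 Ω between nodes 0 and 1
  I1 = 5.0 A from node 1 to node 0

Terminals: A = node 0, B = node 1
All resistors sit directly between nodes 0 and 1, so they are in parallel and share one voltage V; the full source current 5 A splits among them.
1/R_par = 1/1000 + 1/300 = 0.004333 S  =>  R_par = 230.8 Ω
V = I × R_par = 5 × 230.8 = 1154 V
I_R1 = V/R1 = 1154/1000 = 1.154 A

Final answer: 1.154 A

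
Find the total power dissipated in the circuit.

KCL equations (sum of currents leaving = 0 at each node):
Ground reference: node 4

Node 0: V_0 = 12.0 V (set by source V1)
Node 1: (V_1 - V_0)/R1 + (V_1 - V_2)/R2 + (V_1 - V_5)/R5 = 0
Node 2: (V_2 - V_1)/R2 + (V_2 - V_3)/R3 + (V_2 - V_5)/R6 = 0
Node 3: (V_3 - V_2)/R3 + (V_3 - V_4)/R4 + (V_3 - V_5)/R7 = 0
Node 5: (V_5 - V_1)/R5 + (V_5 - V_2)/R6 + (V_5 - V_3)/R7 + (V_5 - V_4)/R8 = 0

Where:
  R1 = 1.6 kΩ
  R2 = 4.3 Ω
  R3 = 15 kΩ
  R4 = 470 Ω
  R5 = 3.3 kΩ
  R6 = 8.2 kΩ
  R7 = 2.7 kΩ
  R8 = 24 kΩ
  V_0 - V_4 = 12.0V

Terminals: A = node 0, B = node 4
Nodal analysis, taking node 4 as the 0 V reference.
Source V1 fixes V_0 = 12 V.
KCL at each unknown node (sum of currents leaving = 0; resistances in Ω):
  Node 1: (V_1 - 12)/1600 + (V_1 - V_2)/4.3 + (V_1 - V_5)/3300 = 0
  Node 2: (V_2 - V_1)/4.3 + (V_2 - V_3)/15000 + (V_2 - V_5)/8200 = 0
  Node 3: (V_3 - V_2)/15000 + (V_3 - 0)/470 + (V_3 - V_5)/2700 = 0
  Node 5: (V_5 - V_1)/3300 + (V_5 - V_2)/8200 + (V_5 - V_3)/2700 + (V_5 - 0)/24000 = 0
Collecting terms (coefficients in siemens):
  0.2335·V_1 - 0.2326·V_2 - 0.000303·V_5 = 0.0075
  0.2327·V_2 - 0.2326·V_1 - 0.00006667·V_3 - 0.000122·V_5 = 0
  0.002565·V_3 - 0.00006667·V_2 - 0.0003704·V_5 = 0
  0.000837·V_5 - 0.000303·V_1 - 0.000122·V_2 - 0.0003704·V_3 = 0
Solving these 4 simultaneous equations (Gaussian elimination) gives:
  V_1 = 8.583 V, V_2 = 8.579 V, V_3 = 0.9104 V, V_5 = 4.76 V
Power in each resistor, P = (ΔV)²/R:
  P_R1 = (12 - 8.583)²/1600 = 0.007296 W
  P_R2 = (8.583 - 8.579)²/4.3 = 0.000004104 W
  P_R3 = (8.579 - 0.9104)²/15000 = 0.003921 W
  P_R4 = (0.9104 - 0)²/470 = 0.001764 W
  P_R5 = (8.583 - 4.76)²/3300 = 0.004429 W
  P_R6 = (8.579 - 4.76)²/8200 = 0.001778 W
  P_R7 = (0.9104 - 4.76)²/2700 = 0.005489 W
  P_R8 = (0 - 4.76)²/24000 = 0.0009442 W
P_total = P_R1 + P_R2 + P_R3 + P_R4 + P_R5 + P_R6 + P_R7 + P_R8 = 0.02563 W

Final answer: 0.02563 W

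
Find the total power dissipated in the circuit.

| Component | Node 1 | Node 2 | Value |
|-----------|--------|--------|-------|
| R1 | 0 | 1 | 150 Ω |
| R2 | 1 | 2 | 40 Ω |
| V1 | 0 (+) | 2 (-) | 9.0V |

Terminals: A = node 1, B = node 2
Nodal analysis, taking node 2 as the 0 V reference.
Source V1 fixes V_0 = 9 V.
KCL at each unknown node (sum of currents leaving = 0; resistances in Ω):
  Node 1: (V_1 - 9)/150 + (V_1 - 0)/40 = 0
Collecting terms: 0.03167 × V_1 = 0.06  =>  V_1 = 1.895 V
Power in each resistor, P = (ΔV)²/R:
  P_R1 = (9 - 1.895)²/150 = 0.3366 W
  P_R2 = (1.895 - 0)²/40 = 0.08975 W
P_total = P_R1 + P_R2 = 0.4263 W

Final answer: 0.4263 W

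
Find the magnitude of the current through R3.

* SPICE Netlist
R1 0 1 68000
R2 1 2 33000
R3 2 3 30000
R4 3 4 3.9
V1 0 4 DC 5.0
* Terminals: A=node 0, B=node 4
Nodal analysis, taking node 4 as the 0 V reference.
Source V1 fixes V_0 = 5 V.
KCL at each unknown node (sum of currents leaving = 0; resistances in Ω):
  Node 1: (V_1 - 5)/68000 + (V_1 - V_2)/33000 = 0
  Node 2: (V_2 - V_1)/33000 + (V_2 - V_3)/30000 = 0
  Node 3: (V_3 - V_2)/30000 + (V_3 - 0)/3.9 = 0
Collecting terms (coefficients in siemens):
  0.00004501·V_1 - 0.0000303·V_2 = 0.00007353
  0.00006364·V_2 - 0.0000303·V_1 - 0.00003333·V_3 = 0
  0.2564·V_3 - 0.00003333·V_2 = 0
Solving these 3 simultaneous equations (Gaussian elimination) gives:
  V_1 = 2.405 V, V_2 = 1.145 V, V_3 = 0.0001489 V
I_R3 = (V_2 - V_3)/R3 = (1.145 - 0.0001489)/30000 = 0.00003817 A
|I_R3| = 0.00003817 A

Final answer: |I_R3| = 3.817e-05 A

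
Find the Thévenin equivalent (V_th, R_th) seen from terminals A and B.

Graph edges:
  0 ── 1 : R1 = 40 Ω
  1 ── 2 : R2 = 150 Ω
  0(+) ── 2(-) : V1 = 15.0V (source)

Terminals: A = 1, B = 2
Step 1 — V_th is the open-circuit voltage V_A - V_B (nothing connected across the terminals).
Nodal analysis, taking node 2 as the 0 V reference.
Source V1 fixes V_0 = 15 V.
KCL at each unknown node (sum of currents leaving = 0; resistances in Ω):
  Node 1: (V_1 - 15)/40 + (V_1 - 0)/150 = 0
Collecting terms: 0.03167 × V_1 = 0.375  =>  V_1 = 11.84 V
V_th = V_1 - V_2 = 11.84 - 0 = 11.84 V
Step 2 — R_th: zero the source — replace V1 by a short circuit (node 2 merges into node 0) — and find the resistance seen between A (node 1) and B (node 0).
Reduce the network between node 1 (A) and node 0 (B) by series/parallel combination:
  Rp1 = R1 ‖ R2 (parallel, both between nodes 0 and 1) = 1/(1/40 + 1/150) = 31.58 Ω
R_th = 31.58 Ω

Final answer: V_th = 11.84 V, R_th = 31.58 Ω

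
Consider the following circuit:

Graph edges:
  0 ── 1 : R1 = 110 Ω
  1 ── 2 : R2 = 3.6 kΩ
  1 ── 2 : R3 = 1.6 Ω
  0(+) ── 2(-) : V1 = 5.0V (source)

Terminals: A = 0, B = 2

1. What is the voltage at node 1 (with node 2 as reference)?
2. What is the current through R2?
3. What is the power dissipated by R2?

Nodal analysis, taking node 2 as the 0 V reference.
Source V1 fixes V_0 = 5 V.
KCL at each unknown node (sum of currents leaving = 0; resistances in Ω):
  Node 1: (V_1 - 5)/110 + (V_1 - 0)/3600 + (V_1 - 0)/1.6 = 0
Collecting terms: 0.6344 × V_1 = 0.04545  =>  V_1 = 0.07165 V
Part 1:
  Read off the nodal solution: V_1 = 0.07165 V
Part 2:
  I_R2 = (V_1 - V_2)/R2 = (0.07165 - 0)/3600 = 0.0000199 A
  Magnitude: I_R2 = 0.0000199 A
Part 3:
  I_R2 = (V_1 - V_2)/R2 = (0.07165 - 0)/3600 = 0.0000199 A
  P_R2 = I_R2² × R2 = (0.0000199)² × 3600 = 0.000001426 W

Final answers:
1. V_1 = 0.07165 V
2. I_R2 = 1.99e-05 A
3. P_R2 = 1.426e-06 W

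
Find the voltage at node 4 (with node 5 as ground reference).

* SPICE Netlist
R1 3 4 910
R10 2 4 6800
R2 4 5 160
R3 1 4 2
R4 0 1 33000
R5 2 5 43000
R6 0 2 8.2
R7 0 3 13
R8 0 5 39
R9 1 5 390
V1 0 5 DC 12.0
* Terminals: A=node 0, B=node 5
Nodal analysis, taking node 5 as the 0 V reference.
Source V1 fixes V_0 = 12 V.
KCL at each unknown node (sum of currents leaving = 0; resistances in Ω):
  Node 1: (V_1 - V_4)/2 + (V_1 - 12)/33000 + (V_1 - 0)/390 = 0
  Node 2: (V_2 - 0)/43000 + (V_2 - 12)/8.2 + (V_2 - V_4)/6800 = 0
  Node 3: (V_3 - V_4)/910 + (V_3 - 12)/13 = 0
  Node 4: (V_4 - V_3)/910 + (V_4 - 0)/160 + (V_4 - V_1)/2 + (V_4 - V_2)/6800 = 0
Collecting terms (coefficients in siemens):
  0.5026·V_1 - 0.5·V_4 = 0.0003636
  0.1221·V_2 - 0.0001471·V_4 = 1.463
  0.07802·V_3 - 0.001099·V_4 = 0.9231
  0.5075·V_4 - 0.5·V_1 - 0.0001471·V_2 - 0.001099·V_3 = 0
Solving these 4 simultaneous equations (Gaussian elimination) gives:
  V_1 = 1.496 V, V_2 = 11.99 V, V_3 = 11.85 V, V_4 = 1.503 V
The requested potential is V_4 = 1.503 V.

Final answer: V_4 = 1.503 V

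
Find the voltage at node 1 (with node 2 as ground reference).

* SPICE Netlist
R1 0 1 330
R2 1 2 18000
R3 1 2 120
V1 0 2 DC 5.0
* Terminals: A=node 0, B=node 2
Nodal analysis, taking node 2 as the 0 V reference.
Source V1 fixes V_0 = 5 V.
KCL at each unknown node (sum of currents leaving = 0; resistances in Ω):
  Node 1: (V_1 - 5)/330 + (V_1 - 0)/18000 + (V_1 - 0)/120 = 0
Collecting terms: 0.01142 × V_1 = 0.01515  =>  V_1 = 1.327 V
The requested potential is V_1 = 1.327 V.

Final answer: V_1 = 1.327 V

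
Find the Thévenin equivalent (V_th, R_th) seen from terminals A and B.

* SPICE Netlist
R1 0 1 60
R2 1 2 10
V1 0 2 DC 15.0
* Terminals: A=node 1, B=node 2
Step 1 — V_th is the open-circuit voltage V_A - V_B (nothing connected across the terminals).
Nodal analysis, taking node 2 as the 0 V reference.
Source V1 fixes V_0 = 15 V.
KCL at each unknown node (sum of currents leaving = 0; resistances in Ω):
  Node 1: (V_1 - 15)/60 + (V_1 - 0)/10 = 0
Collecting terms: 0.1167 × V_1 = 0.25  =>  V_1 = 2.143 V
V_th = V_1 - V_2 = 2.143 - 0 = 2.143 V
Step 2 — R_th: zero the source — replace V1 by a short circuit (node 2 merges into node 0) — and find the resistance seen between A (node 1) and B (node 0).
Reduce the network between node 1 (A) and node 0 (B) by series/parallel combination:
  Rp1 = R1 ‖ R2 (parallel, both between nodes 0 and 1) = 1/(1/60 + 1/10) = 8.571 Ω
R_th = 8.571 Ω

Final answer: V_th = 2.143 V, R_th = 8.571 Ω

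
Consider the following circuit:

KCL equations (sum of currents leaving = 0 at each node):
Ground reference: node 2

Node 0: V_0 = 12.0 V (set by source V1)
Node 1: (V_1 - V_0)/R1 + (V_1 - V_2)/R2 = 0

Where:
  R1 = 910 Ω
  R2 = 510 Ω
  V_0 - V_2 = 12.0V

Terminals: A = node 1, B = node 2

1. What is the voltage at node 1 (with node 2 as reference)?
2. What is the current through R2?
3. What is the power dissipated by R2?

Nodal analysis, taking node 2 as the 0 V reference.
Source V1 fixes V_0 = 12 V.
KCL at each unknown node (sum of currents leaving = 0; resistances in Ω):
  Node 1: (V_1 - 12)/910 + (V_1 - 0)/510 = 0
Collecting terms: 0.00306 × V_1 = 0.01319  =>  V_1 = 4.31 V
Part 1:
  Read off the nodal solution: V_1 = 4.31 V
Part 2:
  I_R2 = (V_1 - V_2)/R2 = (4.31 - 0)/510 = 0.008451 A
  Magnitude: I_R2 = 0.008451 A
Part 3:
  I_R2 = (V_1 - V_2)/R2 = (4.31 - 0)/510 = 0.008451 A
  P_R2 = I_R2² × R2 = (0.008451)² × 510 = 0.03642 W

Final answers:
1. V_1 = 4.31 V
2. I_R2 = 0.008451 A
3. P_R2 = 0.03642 W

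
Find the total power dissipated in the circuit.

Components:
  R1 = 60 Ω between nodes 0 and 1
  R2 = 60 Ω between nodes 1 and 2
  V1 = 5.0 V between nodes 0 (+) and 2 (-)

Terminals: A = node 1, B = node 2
Nodal analysis, taking node 2 as the 0 V reference.
Source V1 fixes V_0 = 5 V.
KCL at each unknown node (sum of currents leaving = 0; resistances in Ω):
  Node 1: (V_1 - 5)/60 + (V_1 - 0)/60 = 0
Collecting terms: 0.03333 × V_1 = 0.08333  =>  V_1 = 2.5 V
Power in each resistor, P = (ΔV)²/R:
  P_R1 = (5 - 2.5)²/60 = 0.1042 W
  P_R2 = (2.5 - 0)²/60 = 0.1042 W
P_total = P_R1 + P_R2 = 0.2083 W

Final answer: 0.2083 W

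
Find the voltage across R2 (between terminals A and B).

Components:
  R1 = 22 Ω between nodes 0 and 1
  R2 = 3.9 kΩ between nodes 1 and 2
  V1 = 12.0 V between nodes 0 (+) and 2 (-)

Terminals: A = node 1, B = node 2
R1 and R2 are in series across V1 (node 0 → node 1 → node 2), and the output A–B is taken across R2, so this is a voltage divider.
Series current: I = V1/(R1 + R2) = 12/(22 + 3900) = 12/3922 = 0.00306 A
V_R2 = I × R2 = V1 × R2/(R1 + R2) = 12 × 3900/3922 = 11.93 V

Final answer: 11.93 V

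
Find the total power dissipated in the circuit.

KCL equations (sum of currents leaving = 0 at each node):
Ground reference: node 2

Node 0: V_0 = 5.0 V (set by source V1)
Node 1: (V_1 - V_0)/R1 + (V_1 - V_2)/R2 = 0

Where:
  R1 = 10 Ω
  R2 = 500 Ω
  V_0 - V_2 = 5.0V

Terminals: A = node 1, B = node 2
Nodal analysis, taking node 2 as the 0 V reference.
Source V1 fixes V_0 = 5 V.
KCL at each unknown node (sum of currents leaving = 0; resistances in Ω):
  Node 1: (V_1 - 5)/10 + (V_1 - 0)/500 = 0
Collecting terms: 0.102 × V_1 = 0.5  =>  V_1 = 4.902 V
Power in each resistor, P = (ΔV)²/R:
  P_R1 = (5 - 4.902)²/10 = 0.0009612 W
  P_R2 = (4.902 - 0)²/500 = 0.04806 W
P_total = P_R1 + P_R2 = 0.04902 W

Final answer: 0.04902 W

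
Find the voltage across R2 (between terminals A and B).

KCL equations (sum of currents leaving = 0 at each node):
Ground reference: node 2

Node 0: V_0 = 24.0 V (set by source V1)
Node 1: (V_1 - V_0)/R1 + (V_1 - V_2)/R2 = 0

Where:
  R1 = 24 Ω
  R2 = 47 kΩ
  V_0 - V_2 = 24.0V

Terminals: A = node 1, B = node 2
R1 and R2 are in series across V1 (node 0 → node 1 → node 2), and the output A–B is taken across R2, so this is a voltage divider.
Series current: I = V1/(R1 + R2) = 24/(24 + 47000) = 24/47020 = 0.0005104 A
V_R2 = I × R2 = V1 × R2/(R1 + R2) = 24 × 47000/47020 = 23.99 V

Final answer: 23.99 V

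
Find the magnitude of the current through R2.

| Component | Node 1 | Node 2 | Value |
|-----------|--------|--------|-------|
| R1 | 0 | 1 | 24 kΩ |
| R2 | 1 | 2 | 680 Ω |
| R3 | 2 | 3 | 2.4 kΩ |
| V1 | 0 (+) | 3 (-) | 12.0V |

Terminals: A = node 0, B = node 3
Nodal analysis, taking node 3 as the 0 V reference.
Source V1 fixes V_0 = 12 V.
KCL at each unknown node (sum of currents leaving = 0; resistances in Ω):
  Node 1: (V_1 - 12)/24000 + (V_1 - V_2)/680 = 0
  Node 2: (V_2 - V_1)/680 + (V_2 - 0)/2400 = 0
Collecting terms (coefficients in siemens):
  0.001512·V_1 - 0.001471·V_2 = 0.0005
  0.001887·V_2 - 0.001471·V_1 = 0
Determinant D = (0.001512)(0.001887) - (-0.001471)(-0.001471) = 0.0000006914
V_1 = [(0.0005)(0.001887) - (-0.001471)(0)]/D = 1.365 V
V_2 = [(0.001512)(0) - (0.0005)(-0.001471)]/D = 1.064 V
I_R2 = (V_1 - V_2)/R2 = (1.365 - 1.064)/680 = 0.0004431 A
|I_R2| = 0.0004431 A

Final answer: |I_R2| = 0.0004431 A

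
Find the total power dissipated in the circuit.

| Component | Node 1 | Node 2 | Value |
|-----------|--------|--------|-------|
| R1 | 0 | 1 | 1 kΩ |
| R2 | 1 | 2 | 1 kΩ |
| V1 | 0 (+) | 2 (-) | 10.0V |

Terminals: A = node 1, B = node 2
Nodal analysis, taking node 2 as the 0 V reference.
Source V1 fixes V_0 = 10 V.
KCL at each unknown node (sum of currents leaving = 0; resistances in Ω):
  Node 1: (V_1 - 10)/1000 + (V_1 - 0)/1000 = 0
Collecting terms: 0.002 × V_1 = 0.01  =>  V_1 = 5 V
Power in each resistor, P = (ΔV)²/R:
  P_R1 = (10 - 5)²/1000 = 0.025 W
  P_R2 = (5 - 0)²/1000 = 0.025 W
P_total = P_R1 + P_R2 = 0.05 W

Final answer: 0.05 W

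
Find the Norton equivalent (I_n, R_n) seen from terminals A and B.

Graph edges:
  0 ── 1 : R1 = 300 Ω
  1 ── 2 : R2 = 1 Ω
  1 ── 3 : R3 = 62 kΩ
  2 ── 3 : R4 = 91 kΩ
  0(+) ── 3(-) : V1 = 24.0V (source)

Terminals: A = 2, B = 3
Find the Thévenin equivalent first; then I_n = V_th/R_th and R_n = R_th.
Step 1 — V_th is the open-circuit voltage V_A - V_B (nothing connected across the terminals).
Nodal analysis, taking node 3 as the 0 V reference.
Source V1 fixes V_0 = 24 V.
KCL at each unknown node (sum of currents leaving = 0; resistances in Ω):
  Node 1: (V_1 - 24)/300 + (V_1 - V_2)/1 + (V_1 - 0)/62000 = 0
  Node 2: (V_2 - V_1)/1 + (V_2 - 0)/91000 = 0
Collecting terms (coefficients in siemens):
  1.003·V_1 - 1·V_2 = 0.08
  1·V_2 - 1·V_1 = 0
Determinant D = (1.003)(1) - (-1)(-1) = 0.00336
V_1 = [(0.08)(1) - (-1)(0)]/D = 23.81 V
V_2 = [(1.003)(0) - (0.08)(-1)]/D = 23.81 V
V_th = V_2 - V_3 = 23.81 - 0 = 23.81 V
Step 2 — R_th: zero the source — replace V1 by a short circuit (node 3 merges into node 0) — and find the resistance seen between A (node 2) and B (node 0).
Reduce the network between node 2 (A) and node 0 (B) by series/parallel combination:
  Rp1 = R1 ‖ R3 (parallel, both between nodes 0 and 1) = 1/(1/300 + 1/62000) = 298.6 Ω
  Rs1 = R2 + Rp1 (series, joined only at node 1) = 1 + 298.6 = 299.6 Ω
  Rp2 = R4 ‖ Rs1 (parallel, both between nodes 0 and 2) = 1/(1/91000 + 1/299.6) = 298.6 Ω
R_th = 298.6 Ω
I_n = V_th/R_th = 23.81/298.6 = 0.07973 A, and R_n = R_th = 298.6 Ω

Final answer: I_n = 0.07973 A, R_n = 298.6 Ω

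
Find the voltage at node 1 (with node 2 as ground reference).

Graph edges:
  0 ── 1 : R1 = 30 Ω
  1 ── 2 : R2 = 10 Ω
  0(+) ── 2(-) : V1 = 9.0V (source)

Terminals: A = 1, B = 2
Nodal analysis, taking node 2 as the 0 V reference.
Source V1 fixes V_0 = 9 V.
KCL at each unknown node (sum of currents leaving = 0; resistances in Ω):
  Node 1: (V_1 - 9)/30 + (V_1 - 0)/10 = 0
Collecting terms: 0.1333 × V_1 = 0.3  =>  V_1 = 2.25 V
The requested potential is V_1 = 2.25 V.

Final answer: V_1 = 2.25 V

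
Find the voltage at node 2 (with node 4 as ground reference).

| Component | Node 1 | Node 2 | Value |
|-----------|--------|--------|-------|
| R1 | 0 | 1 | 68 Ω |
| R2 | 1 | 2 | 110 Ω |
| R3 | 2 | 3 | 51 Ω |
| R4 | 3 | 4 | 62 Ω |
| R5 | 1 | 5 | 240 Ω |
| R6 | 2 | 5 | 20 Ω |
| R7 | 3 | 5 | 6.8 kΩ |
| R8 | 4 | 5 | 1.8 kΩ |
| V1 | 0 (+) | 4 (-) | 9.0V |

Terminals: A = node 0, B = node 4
Nodal analysis, taking node 4 as the 0 V reference.
Source V1 fixes V_0 = 9 V.
KCL at each unknown node (sum of currents leaving = 0; resistances in Ω):
  Node 1: (V_1 - 9)/68 + (V_1 - V_2)/110 + (V_1 - V_5)/240 = 0
  Node 2: (V_2 - V_1)/110 + (V_2 - V_3)/51 + (V_2 - V_5)/20 = 0
  Node 3: (V_3 - V_2)/51 + (V_3 - 0)/62 + (V_3 - V_5)/6800 = 0
  Node 5: (V_5 - V_1)/240 + (V_5 - V_2)/20 + (V_5 - V_3)/6800 + (V_5 - 0)/1800 = 0
Collecting terms (coefficients in siemens):
  0.02796·V_1 - 0.009091·V_2 - 0.004167·V_5 = 0.1324
  0.0787·V_2 - 0.009091·V_1 - 0.01961·V_3 - 0.05·V_5 = 0
  0.03588·V_3 - 0.01961·V_2 - 0.0001471·V_5 = 0
  0.05487·V_5 - 0.004167·V_1 - 0.05·V_2 - 0.0001471·V_3 = 0
Solving these 4 simultaneous equations (Gaussian elimination) gives:
  V_1 = 6.558 V, V_2 = 3.796 V, V_3 = 2.09 V, V_5 = 3.963 V
The requested potential is V_2 = 3.796 V.

Final answer: V_2 = 3.796 V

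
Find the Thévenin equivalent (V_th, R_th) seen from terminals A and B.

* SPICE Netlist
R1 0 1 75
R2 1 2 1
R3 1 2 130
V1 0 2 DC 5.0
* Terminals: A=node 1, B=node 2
Step 1 — V_th is the open-circuit voltage V_A - V_B (nothing connected across the terminals).
Nodal analysis, taking node 2 as the 0 V reference.
Source V1 fixes V_0 = 5 V.
KCL at each unknown node (sum of currents leaving = 0; resistances in Ω):
  Node 1: (V_1 - 5)/75 + (V_1 - 0)/1 + (V_1 - 0)/130 = 0
Collecting terms: 1.021 × V_1 = 0.06667  =>  V_1 = 0.06529 V
V_th = V_1 - V_2 = 0.06529 - 0 = 0.06529 V
Step 2 — R_th: zero the source — replace V1 by a short circuit (node 2 merges into node 0) — and find the resistance seen between A (node 1) and B (node 0).
Reduce the network between node 1 (A) and node 0 (B) by series/parallel combination:
  Rp1 = R1 ‖ R2 ‖ R3 (parallel, all between nodes 0 and 1) = 1/(1/75 + 1/1 + 1/130) = 0.9794 Ω
R_th = 0.9794 Ω

Final answer: V_th = 0.06529 V, R_th = 0.9794 Ω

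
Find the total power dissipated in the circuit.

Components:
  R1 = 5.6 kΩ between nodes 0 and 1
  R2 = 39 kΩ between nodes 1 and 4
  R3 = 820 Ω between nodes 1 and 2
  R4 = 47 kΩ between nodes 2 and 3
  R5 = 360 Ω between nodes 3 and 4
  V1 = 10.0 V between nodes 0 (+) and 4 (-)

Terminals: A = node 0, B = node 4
Nodal analysis, taking node 4 as the 0 V reference.
Source V1 fixes V_0 = 10 V.
KCL at each unknown node (sum of currents leaving = 0; resistances in Ω):
  Node 1: (V_1 - 10)/5600 + (V_1 - 0)/39000 + (V_1 - V_2)/820 = 0
  Node 2: (V_2 - V_1)/820 + (V_2 - V_3)/47000 = 0
  Node 3: (V_3 - V_2)/47000 + (V_3 - 0)/360 = 0
Collecting terms (coefficients in siemens):
  0.001424·V_1 - 0.00122·V_2 = 0.001786
  0.001241·V_2 - 0.00122·V_1 - 0.00002128·V_3 = 0
  0.002799·V_3 - 0.00002128·V_2 = 0
Solving these 3 simultaneous equations (Gaussian elimination) gives:
  V_1 = 7.938 V, V_2 = 7.803 V, V_3 = 0.05931 V
Power in each resistor, P = (ΔV)²/R:
  P_R1 = (10 - 7.938)²/5600 = 0.0007595 W
  P_R2 = (7.938 - 0)²/39000 = 0.001616 W
  P_R3 = (7.938 - 7.803)²/820 = 0.00002226 W
  P_R4 = (7.803 - 0.05931)²/47000 = 0.001276 W
  P_R5 = (0.05931 - 0)²/360 = 0.000009771 W
P_total = P_R1 + P_R2 + P_R3 + P_R4 + P_R5 = 0.003683 W

Final answer: 0.003683 W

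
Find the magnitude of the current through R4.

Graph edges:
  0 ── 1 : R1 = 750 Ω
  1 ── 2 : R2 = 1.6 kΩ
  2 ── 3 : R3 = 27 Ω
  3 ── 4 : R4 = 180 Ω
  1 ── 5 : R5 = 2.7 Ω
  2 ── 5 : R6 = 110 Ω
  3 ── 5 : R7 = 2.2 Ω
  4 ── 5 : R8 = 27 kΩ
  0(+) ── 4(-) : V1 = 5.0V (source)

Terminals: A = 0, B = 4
Nodal analysis, taking node 4 as the 0 V reference.
Source V1 fixes V_0 = 5 V.
KCL at each unknown node (sum of currents leaving = 0; resistances in Ω):
  Node 1: (V_1 - 5)/750 + (V_1 - V_2)/1600 + (V_1 - V_5)/2.7 = 0
  Node 2: (V_2 - V_1)/1600 + (V_2 - V_3)/27 + (V_2 - V_5)/110 = 0
  Node 3: (V_3 - V_2)/27 + (V_3 - 0)/180 + (V_3 - V_5)/2.2 = 0
  Node 5: (V_5 - V_1)/2.7 + (V_5 - V_2)/110 + (V_5 - V_3)/2.2 + (V_5 - 0)/27000 = 0
Collecting terms (coefficients in siemens):
  0.3723·V_1 - 0.000625·V_2 - 0.3704·V_5 = 0.006667
  0.04675·V_2 - 0.000625·V_1 - 0.03704·V_3 - 0.009091·V_5 = 0
  0.4971·V_3 - 0.03704·V_2 - 0.4545·V_5 = 0
  0.834·V_5 - 0.3704·V_1 - 0.009091·V_2 - 0.4545·V_3 = 0
Solving these 4 simultaneous equations (Gaussian elimination) gives:
  V_1 = 0.9834 V, V_2 = 0.9601 V, V_3 = 0.9575 V, V_5 = 0.969 V
I_R4 = (V_3 - V_4)/R4 = (0.9575 - 0)/180 = 0.00532 A
|I_R4| = 0.00532 A

Final answer: |I_R4| = 0.00532 A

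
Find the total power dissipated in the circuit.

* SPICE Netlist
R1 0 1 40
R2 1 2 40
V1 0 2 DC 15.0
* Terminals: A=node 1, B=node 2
Nodal analysis, taking node 2 as the 0 V reference.
Source V1 fixes V_0 = 15 V.
KCL at each unknown node (sum of currents leaving = 0; resistances in Ω):
  Node 1: (V_1 - 15)/40 + (V_1 - 0)/40 = 0
Collecting terms: 0.05 × V_1 = 0.375  =>  V_1 = 7.5 V
Power in each resistor, P = (ΔV)²/R:
  P_R1 = (15 - 7.5)²/40 = 1.406 W
  P_R2 = (7.5 - 0)²/40 = 1.406 W
P_total = P_R1 + P_R2 = 2.812 W

Final answer: 2.812 W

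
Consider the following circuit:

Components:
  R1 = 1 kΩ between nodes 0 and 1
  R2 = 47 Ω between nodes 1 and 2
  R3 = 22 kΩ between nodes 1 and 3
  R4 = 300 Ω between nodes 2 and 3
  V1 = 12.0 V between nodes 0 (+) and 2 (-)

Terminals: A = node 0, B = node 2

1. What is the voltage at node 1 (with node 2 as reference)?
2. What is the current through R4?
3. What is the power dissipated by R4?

Nodal analysis, taking node 2 as the 0 V reference.
Source V1 fixes V_0 = 12 V.
KCL at each unknown node (sum of currents leaving = 0; resistances in Ω):
  Node 1: (V_1 - 12)/1000 + (V_1 - 0)/47 + (V_1 - V_3)/22000 = 0
  Node 3: (V_3 - V_1)/22000 + (V_3 - 0)/300 = 0
Collecting terms (coefficients in siemens):
  0.02232·V_1 - 0.00004545·V_3 = 0.012
  0.003379·V_3 - 0.00004545·V_1 = 0
Determinant D = (0.02232)(0.003379) - (-0.00004545)(-0.00004545) = 0.00007542
V_1 = [(0.012)(0.003379) - (-0.00004545)(0)]/D = 0.5376 V
V_3 = [(0.02232)(0) - (0.012)(-0.00004545)]/D = 0.007232 V
Part 1:
  Read off the nodal solution: V_1 = 0.5376 V
Part 2:
  I_R4 = (V_2 - V_3)/R4 = (0 - 0.007232)/300 = -0.00002411 A
  Magnitude: I_R4 = 0.00002411 A
Part 3:
  I_R4 = (V_2 - V_3)/R4 = (0 - 0.007232)/300 = -0.00002411 A
  P_R4 = I_R4² × R4 = (-0.00002411)² × 300 = 0.0000001744 W

Final answers:
1. V_1 = 0.5376 V
2. I_R4 = 2.411e-05 A
3. P_R4 = 1.744e-07 W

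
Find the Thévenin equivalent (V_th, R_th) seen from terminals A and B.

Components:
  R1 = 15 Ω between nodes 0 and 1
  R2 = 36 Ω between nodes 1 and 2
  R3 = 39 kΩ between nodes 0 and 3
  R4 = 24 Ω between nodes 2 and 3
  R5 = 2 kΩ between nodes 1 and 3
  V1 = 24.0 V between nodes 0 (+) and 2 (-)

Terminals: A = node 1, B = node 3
Step 1 — V_th is the open-circuit voltage V_A - V_B (nothing connected across the terminals).
Nodal analysis, taking node 2 as the 0 V reference.
Source V1 fixes V_0 = 24 V.
KCL at each unknown node (sum of currents leaving = 0; resistances in Ω):
  Node 1: (V_1 - 24)/15 + (V_1 - 0)/36 + (V_1 - V_3)/2000 = 0
  Node 3: (V_3 - 24)/39000 + (V_3 - 0)/24 + (V_3 - V_1)/2000 = 0
Collecting terms (coefficients in siemens):
  0.09494·V_1 - 0.0005·V_3 = 1.6
  0.04219·V_3 - 0.0005·V_1 = 0.0006154
Determinant D = (0.09494)(0.04219) - (-0.0005)(-0.0005) = 0.004006
V_1 = [(1.6)(0.04219) - (-0.0005)(0.0006154)]/D = 16.85 V
V_3 = [(0.09494)(0.0006154) - (1.6)(-0.0005)]/D = 0.2143 V
V_th = V_1 - V_3 = 16.85 - 0.2143 = 16.64 V
Step 2 — R_th: zero the source — replace V1 by a short circuit (node 2 merges into node 0) — and find the resistance seen between A (node 1) and B (node 3).
Reduce the network between node 1 (A) and node 3 (B) by series/parallel combination:
  Rp1 = R1 ‖ R2 (parallel, both between nodes 0 and 1) = 1/(1/15 + 1/36) = 10.59 Ω
  Rp2 = R3 ‖ R4 (parallel, both between nodes 0 and 3) = 1/(1/39000 + 1/24) = 23.99 Ω
  Rs1 = Rp1 + Rp2 (series, joined only at node 0) = 10.59 + 23.99 = 34.57 Ω
  Rp3 = R5 ‖ Rs1 (parallel, both between nodes 1 and 3) = 1/(1/2000 + 1/34.57) = 33.99 Ω
R_th = 33.99 Ω

Final answer: V_th = 16.64 V, R_th = 33.99 Ω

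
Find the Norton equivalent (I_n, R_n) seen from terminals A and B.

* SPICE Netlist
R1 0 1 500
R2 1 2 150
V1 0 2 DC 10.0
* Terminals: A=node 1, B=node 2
Find the Thévenin equivalent first; then I_n = V_th/R_th and R_n = R_th.
Step 1 — V_th is the open-circuit voltage V_A - V_B (nothing connected across the terminals).
Nodal analysis, taking node 2 as the 0 V reference.
Source V1 fixes V_0 = 10 V.
KCL at each unknown node (sum of currents leaving = 0; resistances in Ω):
  Node 1: (V_1 - 10)/500 + (V_1 - 0)/150 = 0
Collecting terms: 0.008667 × V_1 = 0.02  =>  V_1 = 2.308 V
V_th = V_1 - V_2 = 2.308 - 0 = 2.308 V
Step 2 — R_th: zero the source — replace V1 by a short circuit (node 2 merges into node 0) — and find the resistance seen between A (node 1) and B (node 0).
Reduce the network between node 1 (A) and node 0 (B) by series/parallel combination:
  Rp1 = R1 ‖ R2 (parallel, both between nodes 0 and 1) = 1/(1/500 + 1/150) = 115.4 Ω
R_th = 115.4 Ω
I_n = V_th/R_th = 2.308/115.4 = 0.02 A, and R_n = R_th = 115.4 Ω

Final answer: I_n = 0.02 A, R_n = 115.4 Ω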